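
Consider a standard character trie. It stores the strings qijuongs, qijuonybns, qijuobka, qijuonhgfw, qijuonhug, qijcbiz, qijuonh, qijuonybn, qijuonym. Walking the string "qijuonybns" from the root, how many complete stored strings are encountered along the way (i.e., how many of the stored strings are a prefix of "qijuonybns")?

2

Walk "qijuonybns" from the root; an end-of-word marker is hit whenever a stored word is a prefix of "qijuonybns".
Prefixes of the query that are stored words: "qijuonybn", "qijuonybns"
Count: 2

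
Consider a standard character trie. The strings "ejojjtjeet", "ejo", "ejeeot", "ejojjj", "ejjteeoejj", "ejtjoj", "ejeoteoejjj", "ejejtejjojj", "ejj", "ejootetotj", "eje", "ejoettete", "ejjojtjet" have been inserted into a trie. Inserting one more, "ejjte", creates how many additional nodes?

0

Every character of "ejjte" already lies on an existing path (it is a prefix of some stored word).
No new nodes are needed: 0.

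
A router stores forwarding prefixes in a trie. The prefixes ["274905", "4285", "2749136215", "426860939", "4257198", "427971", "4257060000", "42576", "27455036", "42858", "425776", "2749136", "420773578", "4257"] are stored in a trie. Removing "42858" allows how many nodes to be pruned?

A node on "42858"'s path can go only if nothing else ends at it or branches off below it.
The suffix "8" (1 node) is used only by "42858"; "4285" is itself a stored word, so pruning stops there.
Nodes removed: 1

1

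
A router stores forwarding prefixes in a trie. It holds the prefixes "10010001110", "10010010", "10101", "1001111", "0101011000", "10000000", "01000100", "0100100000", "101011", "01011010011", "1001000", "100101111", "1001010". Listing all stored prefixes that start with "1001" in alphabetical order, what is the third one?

10010010

DFS of the "1001" subtree visits, in order: "1001000", "10010001110", "10010010", "1001010", "100101111", "1001111"
The 3rd is 10010010.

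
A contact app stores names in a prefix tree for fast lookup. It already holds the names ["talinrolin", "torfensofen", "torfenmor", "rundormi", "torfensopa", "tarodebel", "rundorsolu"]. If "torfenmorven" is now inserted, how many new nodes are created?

"torfenmor" is already a path in the trie; the remaining "ven" must be added.
So 12 − 9 = 3 new nodes.

3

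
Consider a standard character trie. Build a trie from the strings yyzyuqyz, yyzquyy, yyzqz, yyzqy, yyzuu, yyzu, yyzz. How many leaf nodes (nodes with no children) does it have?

6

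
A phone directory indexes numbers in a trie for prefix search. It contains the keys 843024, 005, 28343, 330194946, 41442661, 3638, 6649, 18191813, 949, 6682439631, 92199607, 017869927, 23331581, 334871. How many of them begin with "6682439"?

1

Walk to "6682439"; the words in its subtree are exactly those with that prefix.
Matches: "6682439631"
Count: 1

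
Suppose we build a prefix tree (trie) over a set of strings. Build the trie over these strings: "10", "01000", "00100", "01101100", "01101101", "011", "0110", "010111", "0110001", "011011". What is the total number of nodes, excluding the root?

Trie structure (* marks end of a word):
(root)
├─ 0
│  ├─ 0
│  │  └─ 1
│  │     └─ 0
│  │        └─ 0 *
│  └─ 1
│     ├─ 0
│     │  ├─ 0
│     │  │  └─ 0 *
│     │  └─ 1
│     │     └─ 1
│     │        └─ 1 *
│     └─ 1 *
│        └─ 0 *
│           ├─ 0
│           │  └─ 0
│           │     └─ 1 *
│           └─ 1
│              └─ 1 *
│                 └─ 0
│                    ├─ 0 *
│                    └─ 1 *
└─ 1
   └─ 0 *
Counting every labelled node above: 24.

24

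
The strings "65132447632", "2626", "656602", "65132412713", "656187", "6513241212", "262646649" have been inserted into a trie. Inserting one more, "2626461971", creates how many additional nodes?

"262646" is already a path in the trie; the remaining "1971" must be added.
New nodes needed: |"2626461971"| − 6 = 10 − 6 = 4.

4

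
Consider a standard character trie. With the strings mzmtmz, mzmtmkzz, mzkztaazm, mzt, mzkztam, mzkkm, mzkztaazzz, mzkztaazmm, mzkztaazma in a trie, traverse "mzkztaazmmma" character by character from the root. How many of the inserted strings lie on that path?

2

Check each prefix of "mzkztaazmmma" against the stored set — each match is an end-marker on the path.
Prefixes of the query that are stored words: "mzkztaazm", "mzkztaazmm"
Count: 2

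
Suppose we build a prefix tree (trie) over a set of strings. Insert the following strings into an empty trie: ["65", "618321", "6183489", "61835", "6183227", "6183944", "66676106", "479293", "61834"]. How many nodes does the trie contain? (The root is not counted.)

Trie structure (* marks end of a word):
(root)
├─ 4
│  └─ 7
│     └─ 9
│        └─ 2
│           └─ 9
│              └─ 3 *
└─ 6
   ├─ 1
   │  └─ 8
   │     └─ 3
   │        ├─ 2
   │        │  ├─ 1 *
   │        │  └─ 2
   │        │     └─ 7 *
   │        ├─ 4 *
   │        │  └─ 8
   │        │     └─ 9 *
   │        ├─ 5 *
   │        └─ 9
   │           └─ 4
   │              └─ 4 *
   ├─ 5 *
   └─ 6
      └─ 6
         └─ 7
            └─ 6
               └─ 1
                  └─ 0
                     └─ 6 *
Counting every labelled node above: 29.

29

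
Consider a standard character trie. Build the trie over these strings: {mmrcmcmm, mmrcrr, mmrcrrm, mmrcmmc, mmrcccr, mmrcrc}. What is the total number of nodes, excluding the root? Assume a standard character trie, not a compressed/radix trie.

17

Trace insertions, counting only characters that open a new branch:
  "mmrcmcmm" → 8 new (m, m, r, c, m, c, m, m)
  "mmrcrr" → prefix "mmrc" already present; 2 new (r, r)
  "mmrcrrm" → prefix "mmrcrr" already present; 1 new (m)
  "mmrcmmc" → prefix "mmrcm" already present; 2 new (m, c)
  "mmrcccr" → prefix "mmrc" already present; 3 new (c, c, r)
  "mmrcrc" → prefix "mmrcr" already present; 1 new (c)
Total nodes = 8 + 2 + 1 + 2 + 3 + 1 = 17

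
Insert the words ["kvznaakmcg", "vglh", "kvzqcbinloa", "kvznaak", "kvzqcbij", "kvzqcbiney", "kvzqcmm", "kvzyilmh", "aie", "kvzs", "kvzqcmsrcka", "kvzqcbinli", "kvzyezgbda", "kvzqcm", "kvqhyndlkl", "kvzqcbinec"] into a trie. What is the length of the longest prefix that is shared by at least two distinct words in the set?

9

The deepest shared node is where two words last agree before diverging.
e.g. "kvzqcbinec" and "kvzqcbiney" share the prefix "kvzqcbine" of length 9; no pair shares a longer one.
Longest shared-prefix length: 9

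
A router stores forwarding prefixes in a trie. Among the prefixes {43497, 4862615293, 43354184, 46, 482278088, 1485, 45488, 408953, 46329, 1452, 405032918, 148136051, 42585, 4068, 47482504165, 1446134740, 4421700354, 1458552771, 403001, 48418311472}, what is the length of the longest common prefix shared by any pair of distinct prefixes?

3

Look for the deepest trie node that still has at least two words in its subtree.
"1452" and "1458552771" agree on "145" (3 characters) before diverging; nothing deeper is shared.
Longest shared-prefix length: 3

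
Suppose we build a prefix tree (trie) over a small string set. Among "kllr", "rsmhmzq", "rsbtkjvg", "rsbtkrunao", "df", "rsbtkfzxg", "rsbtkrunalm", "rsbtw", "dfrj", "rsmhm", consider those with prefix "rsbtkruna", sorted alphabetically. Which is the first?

rsbtkrunalm

DFS of the "rsbtkruna" subtree visits, in order: "rsbtkrunalm", "rsbtkrunao"
Position 1: rsbtkrunalm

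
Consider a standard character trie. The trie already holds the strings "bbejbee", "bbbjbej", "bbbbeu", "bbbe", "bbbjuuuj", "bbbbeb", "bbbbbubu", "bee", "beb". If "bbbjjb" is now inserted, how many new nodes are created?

2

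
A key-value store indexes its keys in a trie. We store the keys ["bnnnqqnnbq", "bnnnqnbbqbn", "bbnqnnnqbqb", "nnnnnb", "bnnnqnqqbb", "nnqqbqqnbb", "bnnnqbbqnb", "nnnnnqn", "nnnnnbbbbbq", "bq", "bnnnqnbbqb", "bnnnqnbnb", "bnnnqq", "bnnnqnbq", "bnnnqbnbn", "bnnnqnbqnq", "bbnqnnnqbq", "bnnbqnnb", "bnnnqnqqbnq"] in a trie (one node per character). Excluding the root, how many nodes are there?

72

Trace insertions, counting only characters that open a new branch:
  "bnnnqqnnbq" → 10 new (b, n, n, n, q, q, n, n, b, q)
  "bnnnqnbbqbn" → prefix "bnnnq" already present; 6 new (n, b, b, q, b, n)
  "bbnqnnnqbqb" → prefix "b" already present; 10 new (b, n, q, n, n, n, q, b, q, b)
  "nnnnnb" → 6 new (n, n, n, n, n, b)
  "bnnnqnqqbb" → prefix "bnnnqn" already present; 4 new (q, q, b, b)
  "nnqqbqqnbb" → prefix "nn" already present; 8 new (q, q, b, q, q, n, b, b)
  "bnnnqbbqnb" → prefix "bnnnq" already present; 5 new (b, b, q, n, b)
  "nnnnnqn" → prefix "nnnnn" already present; 2 new (q, n)
  "nnnnnbbbbbq" → prefix "nnnnnb" already present; 5 new (b, b, b, b, q)
  "bq" → prefix "b" already present; 1 new (q)
  "bnnnqnbbqb" → prefix "bnnnqnbbqb" already present; 0 new (none)
  "bnnnqnbnb" → prefix "bnnnqnb" already present; 2 new (n, b)
  "bnnnqq" → prefix "bnnnqq" already present; 0 new (none)
  "bnnnqnbq" → prefix "bnnnqnb" already present; 1 new (q)
  "bnnnqbnbn" → prefix "bnnnqb" already present; 3 new (n, b, n)
  "bnnnqnbqnq" → prefix "bnnnqnbq" already present; 2 new (n, q)
  "bbnqnnnqbq" → prefix "bbnqnnnqbq" already present; 0 new (none)
  "bnnbqnnb" → prefix "bnn" already present; 5 new (b, q, n, n, b)
  "bnnnqnqqbnq" → prefix "bnnnqnqqb" already present; 2 new (n, q)
Total nodes = 10 + 6 + 10 + 6 + 4 + 8 + 5 + 2 + 5 + 1 + 0 + 2 + 0 + 1 + 3 + 2 + 0 + 5 + 2 = 72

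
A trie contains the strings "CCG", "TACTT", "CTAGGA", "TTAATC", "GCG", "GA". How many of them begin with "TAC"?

1

Traverse to the node for "TAC", then collect every word in that subtree.
Matches: "TACTT"
Count: 1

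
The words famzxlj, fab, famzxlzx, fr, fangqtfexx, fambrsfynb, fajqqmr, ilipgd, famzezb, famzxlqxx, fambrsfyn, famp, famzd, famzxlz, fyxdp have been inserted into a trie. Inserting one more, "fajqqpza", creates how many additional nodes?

3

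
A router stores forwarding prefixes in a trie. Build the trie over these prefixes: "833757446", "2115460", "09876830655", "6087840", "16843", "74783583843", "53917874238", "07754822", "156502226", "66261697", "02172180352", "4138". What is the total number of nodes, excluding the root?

97

Trace insertions, counting only characters that open a new branch:
  "833757446" → 9 new (8, 3, 3, 7, 5, 7, 4, 4, 6)
  "2115460" → 7 new (2, 1, 1, 5, 4, 6, 0)
  "09876830655" → 11 new (0, 9, 8, 7, 6, 8, 3, 0, 6, 5, 5)
  "6087840" → 7 new (6, 0, 8, 7, 8, 4, 0)
  "16843" → 5 new (1, 6, 8, 4, 3)
  "74783583843" → 11 new (7, 4, 7, 8, 3, 5, 8, 3, 8, 4, 3)
  "53917874238" → 11 new (5, 3, 9, 1, 7, 8, 7, 4, 2, 3, 8)
  "07754822" → prefix "0" already present; 7 new (7, 7, 5, 4, 8, 2, 2)
  "156502226" → prefix "1" already present; 8 new (5, 6, 5, 0, 2, 2, 2, 6)
  "66261697" → prefix "6" already present; 7 new (6, 2, 6, 1, 6, 9, 7)
  "02172180352" → prefix "0" already present; 10 new (2, 1, 7, 2, 1, 8, 0, 3, 5, 2)
  "4138" → 4 new (4, 1, 3, 8)
Total nodes = 9 + 7 + 11 + 7 + 5 + 11 + 11 + 7 + 8 + 7 + 10 + 4 = 97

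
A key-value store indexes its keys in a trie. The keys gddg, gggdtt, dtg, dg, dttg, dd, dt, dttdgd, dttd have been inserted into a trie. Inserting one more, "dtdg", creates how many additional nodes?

2

"dt" is already a path in the trie; the remaining "dg" must be added.
New nodes needed: |"dtdg"| − 2 = 4 − 2 = 2.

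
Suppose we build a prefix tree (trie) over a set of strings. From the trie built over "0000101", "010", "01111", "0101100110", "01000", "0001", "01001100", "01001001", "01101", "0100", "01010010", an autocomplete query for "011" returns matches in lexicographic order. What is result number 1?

Filter for "011…" and sort: "01101", "01111"
The 1st is 01101.

01101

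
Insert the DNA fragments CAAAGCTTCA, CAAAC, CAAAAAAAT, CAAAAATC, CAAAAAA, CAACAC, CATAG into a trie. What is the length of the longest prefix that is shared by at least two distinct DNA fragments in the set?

7

The deepest shared node is where two words last agree before diverging.
e.g. "CAAAAAA" and "CAAAAAAAT" share the prefix "CAAAAAA" of length 7; no pair shares a longer one.
Longest shared-prefix length: 7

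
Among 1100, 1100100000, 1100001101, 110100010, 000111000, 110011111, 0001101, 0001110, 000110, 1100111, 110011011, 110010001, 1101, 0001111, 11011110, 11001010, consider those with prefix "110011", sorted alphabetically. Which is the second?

1100111

Filter for "110011…" and sort: "110011011", "1100111", "110011111"
Position 2: 1100111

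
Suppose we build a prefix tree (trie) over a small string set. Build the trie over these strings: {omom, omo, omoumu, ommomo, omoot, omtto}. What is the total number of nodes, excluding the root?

For each word, the new-node count is its length minus the longest prefix already in the trie:
  "omom" → 4 new (o, m, o, m)
  "omo" → prefix "omo" already present; 0 new (none)
  "omoumu" → prefix "omo" already present; 3 new (u, m, u)
  "ommomo" → prefix "om" already present; 4 new (m, o, m, o)
  "omoot" → prefix "omo" already present; 2 new (o, t)
  "omtto" → prefix "om" already present; 3 new (t, t, o)
Total nodes = 4 + 0 + 3 + 4 + 2 + 3 = 16

16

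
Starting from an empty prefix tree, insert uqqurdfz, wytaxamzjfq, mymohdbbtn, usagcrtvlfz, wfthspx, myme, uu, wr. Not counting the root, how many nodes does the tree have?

Count nodes per top-level branch (shared prefixes stored once):
  'm'-branch (myme, mymohdbbtn): 11 nodes
  'u'-branch (uqqurdfz, usagcrtvlfz, uu): 19 nodes
  'w'-branch (wfthspx, wr, wytaxamzjfq): 18 nodes
Sum: 48

48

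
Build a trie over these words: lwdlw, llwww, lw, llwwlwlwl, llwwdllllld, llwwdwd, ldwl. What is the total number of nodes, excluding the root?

26

Count nodes per top-level branch (shared prefixes stored once):
  'l'-branch (ldwl, llwwdllllld, llwwdwd, llwwlwlwl, llwww, lw, lwdlw): 26 nodes
Sum: 26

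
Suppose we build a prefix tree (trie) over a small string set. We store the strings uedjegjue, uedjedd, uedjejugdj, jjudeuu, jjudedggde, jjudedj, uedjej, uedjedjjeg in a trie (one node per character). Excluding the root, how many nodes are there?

Count nodes per top-level branch (shared prefixes stored once):
  'j'-branch (jjudedggde, jjudedj, jjudeuu): 13 nodes
  'u'-branch (uedjedd, uedjedjjeg, uedjegjue, uedjej, uedjejugdj): 20 nodes
Sum: 33

33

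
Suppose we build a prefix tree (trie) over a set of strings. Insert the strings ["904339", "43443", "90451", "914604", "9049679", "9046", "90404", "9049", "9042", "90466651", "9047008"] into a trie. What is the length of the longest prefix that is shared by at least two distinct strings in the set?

4

Equivalently: take the maximum, over all pairs, of their longest common prefix length.
e.g. "9046" and "90466651" share the prefix "9046" of length 4; no pair shares a longer one.
Longest shared-prefix length: 4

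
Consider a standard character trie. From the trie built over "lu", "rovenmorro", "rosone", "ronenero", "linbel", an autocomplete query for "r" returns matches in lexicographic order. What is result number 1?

DFS of the "r" subtree visits, in order: "ronenero", "rosone", "rovenmorro"
The 1st is ronenero.

ronenero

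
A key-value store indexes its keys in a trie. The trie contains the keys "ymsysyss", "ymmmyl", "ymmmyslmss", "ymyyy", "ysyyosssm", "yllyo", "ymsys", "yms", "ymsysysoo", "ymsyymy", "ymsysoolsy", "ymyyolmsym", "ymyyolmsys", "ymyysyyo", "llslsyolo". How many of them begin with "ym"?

Walk to "ym"; the words in its subtree are exactly those with that prefix.
Words under "ym": ymmmyl, ymmmyslmss, yms, ymsys, ymsysoolsy, ymsysysoo, ymsysyss, ymsyymy, ymyyolmsym, ymyyolmsys, ymyysyyo, ymyyy
Count: 12

12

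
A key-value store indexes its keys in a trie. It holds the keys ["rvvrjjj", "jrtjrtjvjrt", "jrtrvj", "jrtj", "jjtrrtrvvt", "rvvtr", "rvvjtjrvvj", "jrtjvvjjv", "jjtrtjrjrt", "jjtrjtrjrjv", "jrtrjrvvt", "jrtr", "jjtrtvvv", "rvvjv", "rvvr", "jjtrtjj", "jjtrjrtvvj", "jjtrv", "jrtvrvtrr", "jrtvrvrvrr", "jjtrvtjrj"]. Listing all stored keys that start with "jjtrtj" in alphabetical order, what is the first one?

jjtrtjj

Words with prefix "jjtrtj", in lexicographic order: "jjtrtjj", "jjtrtjrjrt"
The 1st is jjtrtjj.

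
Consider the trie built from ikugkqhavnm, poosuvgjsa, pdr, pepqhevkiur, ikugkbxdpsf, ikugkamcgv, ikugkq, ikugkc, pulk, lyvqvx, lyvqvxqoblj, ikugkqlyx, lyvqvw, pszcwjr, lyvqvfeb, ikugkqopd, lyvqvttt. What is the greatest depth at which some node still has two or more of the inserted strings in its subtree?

Equivalently: take the maximum, over all pairs, of their longest common prefix length.
e.g. "ikugkq" and "ikugkqhavnm" share the prefix "ikugkq" of length 6; no pair shares a longer one.
Longest shared-prefix length: 6

6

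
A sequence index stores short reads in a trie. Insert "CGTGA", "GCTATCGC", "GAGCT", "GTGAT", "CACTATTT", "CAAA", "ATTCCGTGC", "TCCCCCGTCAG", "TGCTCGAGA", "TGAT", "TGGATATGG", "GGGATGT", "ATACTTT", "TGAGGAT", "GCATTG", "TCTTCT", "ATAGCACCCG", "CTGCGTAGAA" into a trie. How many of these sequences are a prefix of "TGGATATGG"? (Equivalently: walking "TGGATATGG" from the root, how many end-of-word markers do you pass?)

1

Traverse "TGGATATGG" character by character; count nodes along the way that are marked as word ends.
Prefixes of the query that are stored words: "TGGATATGG"
Count: 1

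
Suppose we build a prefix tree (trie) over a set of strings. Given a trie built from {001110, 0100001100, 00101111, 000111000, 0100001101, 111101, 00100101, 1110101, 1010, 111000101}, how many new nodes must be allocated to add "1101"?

The longest prefix of "1101" already in the trie is "11" (length 2).
So 4 − 2 = 2 new nodes.

2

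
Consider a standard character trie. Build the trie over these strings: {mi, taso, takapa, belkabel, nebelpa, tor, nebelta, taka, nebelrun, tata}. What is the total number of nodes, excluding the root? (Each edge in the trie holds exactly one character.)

34

For each word, the new-node count is its length minus the longest prefix already in the trie:
  "mi" → 2 new (m, i)
  "taso" → 4 new (t, a, s, o)
  "takapa" → prefix "ta" already present; 4 new (k, a, p, a)
  "belkabel" → 8 new (b, e, l, k, a, b, e, l)
  "nebelpa" → 7 new (n, e, b, e, l, p, a)
  "tor" → prefix "t" already present; 2 new (o, r)
  "nebelta" → prefix "nebel" already present; 2 new (t, a)
  "taka" → prefix "taka" already present; 0 new (none)
  "nebelrun" → prefix "nebel" already present; 3 new (r, u, n)
  "tata" → prefix "ta" already present; 2 new (t, a)
Total nodes = 2 + 4 + 4 + 8 + 7 + 2 + 2 + 0 + 3 + 2 = 34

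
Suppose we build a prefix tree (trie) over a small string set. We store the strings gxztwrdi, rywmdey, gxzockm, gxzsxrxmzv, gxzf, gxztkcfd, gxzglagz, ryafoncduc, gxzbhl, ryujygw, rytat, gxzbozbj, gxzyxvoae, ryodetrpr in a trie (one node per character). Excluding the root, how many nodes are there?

72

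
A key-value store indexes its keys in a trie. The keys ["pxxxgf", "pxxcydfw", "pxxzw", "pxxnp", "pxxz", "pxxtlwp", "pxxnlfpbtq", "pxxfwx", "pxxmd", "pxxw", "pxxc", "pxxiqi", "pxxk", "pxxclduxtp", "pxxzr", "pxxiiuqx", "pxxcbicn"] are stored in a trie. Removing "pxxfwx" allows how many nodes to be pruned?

After clearing the end-marker at "pxxfwx", prune upward until reaching a node still needed by another word.
The suffix "fwx" (3 nodes) is used only by "pxxfwx"; the node for "pxx" still has the child "x", so pruning stops there.
Nodes removed: 3

3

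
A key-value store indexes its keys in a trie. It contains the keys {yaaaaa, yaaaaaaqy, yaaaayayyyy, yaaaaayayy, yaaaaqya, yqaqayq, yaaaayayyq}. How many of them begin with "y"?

7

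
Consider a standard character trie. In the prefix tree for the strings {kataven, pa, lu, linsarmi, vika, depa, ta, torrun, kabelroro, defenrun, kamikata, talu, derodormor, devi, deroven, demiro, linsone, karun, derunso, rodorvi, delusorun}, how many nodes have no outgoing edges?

20

Leaves are exactly the stored words that no other stored word extends.
Those words: "defenrun", "delusorun", "demiro", "depa", "derodormor", "deroven", "derunso", "devi", "kabelroro", "kamikata", "karun", "kataven", "linsarmi", "linsone", "lu", "pa", "rodorvi", "talu", "torrun", "vika"
Leaf count: 20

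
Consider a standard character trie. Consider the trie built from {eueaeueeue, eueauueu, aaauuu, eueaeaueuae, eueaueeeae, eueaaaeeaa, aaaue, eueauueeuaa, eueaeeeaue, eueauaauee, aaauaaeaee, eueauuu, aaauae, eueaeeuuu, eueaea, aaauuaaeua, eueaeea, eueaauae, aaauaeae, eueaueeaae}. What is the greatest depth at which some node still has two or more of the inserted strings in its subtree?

Look for the deepest trie node that still has at least two words in its subtree.
"eueaueeaae" and "eueaueeeae" agree on "eueauee" (7 characters) before diverging; nothing deeper is shared.
Longest shared-prefix length: 7

7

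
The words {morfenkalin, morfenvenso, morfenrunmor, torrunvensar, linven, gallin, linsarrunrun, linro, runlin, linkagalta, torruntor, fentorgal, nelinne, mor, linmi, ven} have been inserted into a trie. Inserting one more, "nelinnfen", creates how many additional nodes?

3

"nelinn" is already a path in the trie; the remaining "fen" must be added.
New nodes needed: |"nelinnfen"| − 6 = 9 − 6 = 3.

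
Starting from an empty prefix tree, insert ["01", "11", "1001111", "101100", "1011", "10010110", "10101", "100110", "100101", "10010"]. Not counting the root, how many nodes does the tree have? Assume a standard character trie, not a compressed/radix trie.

21

For each word, the new-node count is its length minus the longest prefix already in the trie:
  "01" → 2 new (0, 1)
  "11" → 2 new (1, 1)
  "1001111" → prefix "1" already present; 6 new (0, 0, 1, 1, 1, 1)
  "101100" → prefix "10" already present; 4 new (1, 1, 0, 0)
  "1011" → prefix "1011" already present; 0 new (none)
  "10010110" → prefix "1001" already present; 4 new (0, 1, 1, 0)
  "10101" → prefix "101" already present; 2 new (0, 1)
  "100110" → prefix "10011" already present; 1 new (0)
  "100101" → prefix "100101" already present; 0 new (none)
  "10010" → prefix "10010" already present; 0 new (none)
Total nodes = 2 + 2 + 6 + 4 + 0 + 4 + 2 + 1 + 0 + 0 = 21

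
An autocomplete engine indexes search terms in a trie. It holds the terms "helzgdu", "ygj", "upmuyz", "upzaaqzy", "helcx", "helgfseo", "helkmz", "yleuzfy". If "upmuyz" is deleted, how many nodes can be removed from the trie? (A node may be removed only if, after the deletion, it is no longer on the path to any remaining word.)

A node on "upmuyz"'s path can go only if nothing else ends at it or branches off below it.
The suffix "muyz" (4 nodes) is used only by "upmuyz"; the node for "up" still has the child "z", so pruning stops there.
Nodes removed: 4

4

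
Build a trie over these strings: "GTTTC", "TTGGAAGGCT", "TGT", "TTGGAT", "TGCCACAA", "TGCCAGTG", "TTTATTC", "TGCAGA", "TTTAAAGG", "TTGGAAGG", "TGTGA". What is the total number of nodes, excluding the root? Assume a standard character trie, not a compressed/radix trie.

41

Trace insertions, counting only characters that open a new branch:
  "GTTTC" → 5 new (G, T, T, T, C)
  "TTGGAAGGCT" → 10 new (T, T, G, G, A, A, G, G, C, T)
  "TGT" → prefix "T" already present; 2 new (G, T)
  "TTGGAT" → prefix "TTGGA" already present; 1 new (T)
  "TGCCACAA" → prefix "TG" already present; 6 new (C, C, A, C, A, A)
  "TGCCAGTG" → prefix "TGCCA" already present; 3 new (G, T, G)
  "TTTATTC" → prefix "TT" already present; 5 new (T, A, T, T, C)
  "TGCAGA" → prefix "TGC" already present; 3 new (A, G, A)
  "TTTAAAGG" → prefix "TTTA" already present; 4 new (A, A, G, G)
  "TTGGAAGG" → prefix "TTGGAAGG" already present; 0 new (none)
  "TGTGA" → prefix "TGT" already present; 2 new (G, A)
Total nodes = 5 + 10 + 2 + 1 + 6 + 3 + 5 + 3 + 4 + 0 + 2 = 41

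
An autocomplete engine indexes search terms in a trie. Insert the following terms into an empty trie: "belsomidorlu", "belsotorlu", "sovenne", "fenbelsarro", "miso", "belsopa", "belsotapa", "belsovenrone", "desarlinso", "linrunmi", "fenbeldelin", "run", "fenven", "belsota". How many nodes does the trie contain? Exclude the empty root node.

Insert word by word; a character creates a node only if that edge doesn't already exist:
  "belsomidorlu" → 12 new (b, e, l, s, o, m, i, d, o, r, l, u)
  "belsotorlu" → prefix "belso" already present; 5 new (t, o, r, l, u)
  "sovenne" → 7 new (s, o, v, e, n, n, e)
  "fenbelsarro" → 11 new (f, e, n, b, e, l, s, a, r, r, o)
  "miso" → 4 new (m, i, s, o)
  "belsopa" → prefix "belso" already present; 2 new (p, a)
  "belsotapa" → prefix "belsot" already present; 3 new (a, p, a)
  "belsovenrone" → prefix "belso" already present; 7 new (v, e, n, r, o, n, e)
  "desarlinso" → 10 new (d, e, s, a, r, l, i, n, s, o)
  "linrunmi" → 8 new (l, i, n, r, u, n, m, i)
  "fenbeldelin" → prefix "fenbel" already present; 5 new (d, e, l, i, n)
  "run" → 3 new (r, u, n)
  "fenven" → prefix "fen" already present; 3 new (v, e, n)
  "belsota" → prefix "belsota" already present; 0 new (none)
Total nodes = 12 + 5 + 7 + 11 + 4 + 2 + 3 + 7 + 10 + 8 + 5 + 3 + 3 + 0 = 80

80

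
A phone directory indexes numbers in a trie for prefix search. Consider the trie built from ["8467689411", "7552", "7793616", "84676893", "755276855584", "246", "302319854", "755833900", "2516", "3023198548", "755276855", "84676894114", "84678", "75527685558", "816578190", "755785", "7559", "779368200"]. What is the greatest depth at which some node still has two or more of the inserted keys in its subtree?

The deepest shared node is where two words last agree before diverging.
e.g. "75527685558" and "755276855584" share the prefix "75527685558" of length 11; no pair shares a longer one.
Longest shared-prefix length: 11

11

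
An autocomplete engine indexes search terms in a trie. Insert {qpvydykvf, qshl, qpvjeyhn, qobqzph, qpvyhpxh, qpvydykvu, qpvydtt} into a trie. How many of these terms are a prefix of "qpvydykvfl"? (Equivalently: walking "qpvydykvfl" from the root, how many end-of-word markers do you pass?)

Check each prefix of "qpvydykvfl" against the stored set — each match is an end-marker on the path.
Prefixes of the query that are stored words: "qpvydykvf"
Count: 1

1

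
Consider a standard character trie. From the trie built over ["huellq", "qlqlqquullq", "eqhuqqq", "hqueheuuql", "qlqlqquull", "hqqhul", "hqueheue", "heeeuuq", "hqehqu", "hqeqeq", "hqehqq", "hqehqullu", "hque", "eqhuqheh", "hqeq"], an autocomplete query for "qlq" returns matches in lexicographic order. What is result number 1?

qlqlqquull

Filter for "qlq…" and sort: "qlqlqquull", "qlqlqquullq"
The 1st is qlqlqquull.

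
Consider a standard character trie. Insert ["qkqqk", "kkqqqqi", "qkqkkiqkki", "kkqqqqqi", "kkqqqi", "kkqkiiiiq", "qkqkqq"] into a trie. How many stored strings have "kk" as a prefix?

4

Traverse to the node for "kk", then collect every word in that subtree.
Words under "kk": kkqkiiiiq, kkqqqi, kkqqqqi, kkqqqqqi
Count: 4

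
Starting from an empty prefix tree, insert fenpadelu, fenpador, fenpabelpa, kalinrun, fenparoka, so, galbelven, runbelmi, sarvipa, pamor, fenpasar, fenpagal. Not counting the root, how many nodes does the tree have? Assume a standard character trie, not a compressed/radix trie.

For each word, the new-node count is its length minus the longest prefix already in the trie:
  "fenpadelu" → 9 new (f, e, n, p, a, d, e, l, u)
  "fenpador" → prefix "fenpad" already present; 2 new (o, r)
  "fenpabelpa" → prefix "fenpa" already present; 5 new (b, e, l, p, a)
  "kalinrun" → 8 new (k, a, l, i, n, r, u, n)
  "fenparoka" → prefix "fenpa" already present; 4 new (r, o, k, a)
  "so" → 2 new (s, o)
  "galbelven" → 9 new (g, a, l, b, e, l, v, e, n)
  "runbelmi" → 8 new (r, u, n, b, e, l, m, i)
  "sarvipa" → prefix "s" already present; 6 new (a, r, v, i, p, a)
  "pamor" → 5 new (p, a, m, o, r)
  "fenpasar" → prefix "fenpa" already present; 3 new (s, a, r)
  "fenpagal" → prefix "fenpa" already present; 3 new (g, a, l)
Total nodes = 9 + 2 + 5 + 8 + 4 + 2 + 9 + 8 + 6 + 5 + 3 + 3 = 64

64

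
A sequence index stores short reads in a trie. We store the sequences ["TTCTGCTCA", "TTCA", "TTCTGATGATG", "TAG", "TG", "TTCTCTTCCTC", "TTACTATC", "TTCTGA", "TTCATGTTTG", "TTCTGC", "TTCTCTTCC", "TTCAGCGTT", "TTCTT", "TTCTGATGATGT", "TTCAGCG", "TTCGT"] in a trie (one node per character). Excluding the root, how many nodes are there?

Count nodes per top-level branch (shared prefixes stored once):
  'T'-branch (TAG, TG, TTACTATC, TTCA, TTCAGCG, TTCAGCGTT, TTCATGTTTG, TTCGT, TTCTCTTCC, TTCTCTTCCTC, TTCTGA, TTCTGATGATG, TTCTGATGATGT, TTCTGC, TTCTGCTCA, TTCTT): 47 nodes
Sum: 47

47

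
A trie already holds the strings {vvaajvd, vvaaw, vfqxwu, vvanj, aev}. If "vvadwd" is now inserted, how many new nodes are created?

Walking "vvadwd" from the root, the first 3 characters ("vva") follow existing edges; "d" is the first miss.
So 6 − 3 = 3 new nodes.

3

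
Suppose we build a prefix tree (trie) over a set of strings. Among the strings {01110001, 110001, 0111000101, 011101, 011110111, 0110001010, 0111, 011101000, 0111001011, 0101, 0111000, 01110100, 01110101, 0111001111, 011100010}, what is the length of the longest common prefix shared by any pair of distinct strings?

9

Equivalently: take the maximum, over all pairs, of their longest common prefix length.
"011100010" and "0111000101" agree on "011100010" (9 characters) before diverging; nothing deeper is shared.
Longest shared-prefix length: 9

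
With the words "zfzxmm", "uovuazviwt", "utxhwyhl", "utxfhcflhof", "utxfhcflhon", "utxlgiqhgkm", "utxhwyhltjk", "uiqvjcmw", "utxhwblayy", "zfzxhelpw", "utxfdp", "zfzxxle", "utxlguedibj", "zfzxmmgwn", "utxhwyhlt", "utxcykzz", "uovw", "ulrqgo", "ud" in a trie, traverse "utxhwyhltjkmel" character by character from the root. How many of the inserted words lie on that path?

Walk "utxhwyhltjkmel" from the root; an end-of-word marker is hit whenever a stored word is a prefix of "utxhwyhltjkmel".
Prefixes of the query that are stored words: "utxhwyhl", "utxhwyhlt", "utxhwyhltjk"
Count: 3

3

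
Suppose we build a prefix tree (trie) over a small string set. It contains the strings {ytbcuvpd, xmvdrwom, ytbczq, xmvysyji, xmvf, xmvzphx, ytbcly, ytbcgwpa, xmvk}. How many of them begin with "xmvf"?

1

Filter for entries beginning with "xmvf":
Words under "xmvf": xmvf
Count: 1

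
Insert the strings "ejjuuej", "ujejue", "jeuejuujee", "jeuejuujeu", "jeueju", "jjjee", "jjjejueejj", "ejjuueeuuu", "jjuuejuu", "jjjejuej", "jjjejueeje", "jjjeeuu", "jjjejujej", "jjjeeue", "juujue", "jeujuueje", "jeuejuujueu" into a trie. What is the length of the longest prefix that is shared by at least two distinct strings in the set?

9

Look for the deepest trie node that still has at least two words in its subtree.
"jeuejuujee" and "jeuejuujeu" agree on "jeuejuuje" (9 characters) before diverging; nothing deeper is shared.
Longest shared-prefix length: 9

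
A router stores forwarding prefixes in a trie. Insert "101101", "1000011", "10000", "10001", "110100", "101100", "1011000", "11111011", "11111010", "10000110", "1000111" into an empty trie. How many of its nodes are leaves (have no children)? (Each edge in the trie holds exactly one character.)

A leaf is a node with no children — equivalently, the end of a word that is not a proper prefix of any other stored word.
Those words: "10000110", "1000111", "1011000", "101101", "110100", "11111010", "11111011"
Leaf count: 7

7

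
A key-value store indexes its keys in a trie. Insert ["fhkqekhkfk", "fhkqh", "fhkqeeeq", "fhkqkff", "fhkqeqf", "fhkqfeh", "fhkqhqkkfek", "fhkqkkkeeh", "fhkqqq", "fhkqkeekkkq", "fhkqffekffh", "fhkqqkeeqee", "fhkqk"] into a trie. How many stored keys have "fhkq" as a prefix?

13

Walk to "fhkq"; the words in its subtree are exactly those with that prefix.
Words under "fhkq": fhkqeeeq, fhkqekhkfk, fhkqeqf, fhkqfeh, fhkqffekffh, fhkqh, fhkqhqkkfek, fhkqk, fhkqkeekkkq, fhkqkff, fhkqkkkeeh, fhkqqkeeqee, fhkqqq
Count: 13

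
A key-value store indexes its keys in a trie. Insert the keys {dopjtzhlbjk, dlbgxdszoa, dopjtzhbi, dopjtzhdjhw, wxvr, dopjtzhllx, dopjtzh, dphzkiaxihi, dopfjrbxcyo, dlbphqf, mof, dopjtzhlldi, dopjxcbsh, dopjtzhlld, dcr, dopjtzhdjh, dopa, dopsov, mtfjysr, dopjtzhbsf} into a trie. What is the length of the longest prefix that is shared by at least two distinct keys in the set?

10

The deepest shared node is where two words last agree before diverging.
e.g. "dopjtzhdjh" and "dopjtzhdjhw" share the prefix "dopjtzhdjh" of length 10; no pair shares a longer one.
Longest shared-prefix length: 10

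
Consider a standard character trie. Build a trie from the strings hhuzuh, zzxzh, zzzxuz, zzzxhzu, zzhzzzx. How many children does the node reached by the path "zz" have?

Walk "zz" from the root, arriving at one node.
Distinct next characters after "zz": h, x, z.
That node has 3 child edges.

3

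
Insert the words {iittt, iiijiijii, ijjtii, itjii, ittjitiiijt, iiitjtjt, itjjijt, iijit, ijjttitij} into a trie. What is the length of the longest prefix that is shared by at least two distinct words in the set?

The deepest shared node is where two words last agree before diverging.
"ijjtii" and "ijjttitij" agree on "ijjt" (4 characters) before diverging; nothing deeper is shared.
Longest shared-prefix length: 4

4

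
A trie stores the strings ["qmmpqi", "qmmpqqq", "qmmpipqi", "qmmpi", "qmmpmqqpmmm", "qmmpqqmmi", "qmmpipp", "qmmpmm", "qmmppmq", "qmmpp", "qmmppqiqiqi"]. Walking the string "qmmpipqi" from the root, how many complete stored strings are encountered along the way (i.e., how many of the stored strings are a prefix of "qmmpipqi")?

2

Walk "qmmpipqi" from the root; an end-of-word marker is hit whenever a stored word is a prefix of "qmmpipqi".
Prefixes of the query that are stored words: "qmmpi", "qmmpipqi"
Count: 2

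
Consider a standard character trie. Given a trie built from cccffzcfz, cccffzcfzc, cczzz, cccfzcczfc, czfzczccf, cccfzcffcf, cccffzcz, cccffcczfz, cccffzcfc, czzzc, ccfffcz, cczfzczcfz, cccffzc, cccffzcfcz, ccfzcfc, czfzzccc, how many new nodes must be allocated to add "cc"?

Every character of "cc" already lies on an existing path (it is a prefix of some stored word).
No new nodes are needed: 0.

0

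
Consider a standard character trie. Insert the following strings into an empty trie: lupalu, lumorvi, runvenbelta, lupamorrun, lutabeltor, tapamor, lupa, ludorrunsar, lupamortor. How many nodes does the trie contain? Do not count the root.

55

Insert word by word; a character creates a node only if that edge doesn't already exist:
  "lupalu" → 6 new (l, u, p, a, l, u)
  "lumorvi" → prefix "lu" already present; 5 new (m, o, r, v, i)
  "runvenbelta" → 11 new (r, u, n, v, e, n, b, e, l, t, a)
  "lupamorrun" → prefix "lupa" already present; 6 new (m, o, r, r, u, n)
  "lutabeltor" → prefix "lu" already present; 8 new (t, a, b, e, l, t, o, r)
  "tapamor" → 7 new (t, a, p, a, m, o, r)
  "lupa" → prefix "lupa" already present; 0 new (none)
  "ludorrunsar" → prefix "lu" already present; 9 new (d, o, r, r, u, n, s, a, r)
  "lupamortor" → prefix "lupamor" already present; 3 new (t, o, r)
Total nodes = 6 + 5 + 11 + 6 + 8 + 7 + 0 + 9 + 3 = 55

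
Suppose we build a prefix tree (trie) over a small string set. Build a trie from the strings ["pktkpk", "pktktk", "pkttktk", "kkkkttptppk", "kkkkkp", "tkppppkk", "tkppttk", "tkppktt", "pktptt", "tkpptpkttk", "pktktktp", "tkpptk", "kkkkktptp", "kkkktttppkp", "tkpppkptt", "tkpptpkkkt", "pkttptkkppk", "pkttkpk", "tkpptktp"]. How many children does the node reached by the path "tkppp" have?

Walk "tkppp" from the root, arriving at one node.
Distinct next characters after "tkppp": k, p.
That node has 2 child edges.

2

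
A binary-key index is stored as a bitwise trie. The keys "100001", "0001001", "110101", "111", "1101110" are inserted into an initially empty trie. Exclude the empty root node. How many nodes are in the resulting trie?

For each word, the new-node count is its length minus the longest prefix already in the trie:
  "100001" → 6 new (1, 0, 0, 0, 0, 1)
  "0001001" → 7 new (0, 0, 0, 1, 0, 0, 1)
  "110101" → prefix "1" already present; 5 new (1, 0, 1, 0, 1)
  "111" → prefix "11" already present; 1 new (1)
  "1101110" → prefix "1101" already present; 3 new (1, 1, 0)
Total nodes = 6 + 7 + 5 + 1 + 3 = 22

22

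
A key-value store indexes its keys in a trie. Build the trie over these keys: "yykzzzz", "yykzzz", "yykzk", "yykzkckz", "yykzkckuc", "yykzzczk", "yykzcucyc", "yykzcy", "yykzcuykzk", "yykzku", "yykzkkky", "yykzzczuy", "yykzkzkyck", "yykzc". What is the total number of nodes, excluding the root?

Count nodes per top-level branch (shared prefixes stored once):
  'y'-branch (yykzc, yykzcucyc, yykzcuykzk, yykzcy, yykzk, yykzkckuc, yykzkckz, yykzkkky, yykzku, yykzkzkyck, yykzzczk, yykzzczuy, yykzzz, yykzzzz): 37 nodes
Sum: 37

37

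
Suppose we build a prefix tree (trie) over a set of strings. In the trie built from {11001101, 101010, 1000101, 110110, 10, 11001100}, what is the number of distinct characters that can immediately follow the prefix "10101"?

1

The children of the "10101" node are the distinct next characters among strings starting with "10101".
Distinct next characters after "10101": 0.
That node has 1 child edge.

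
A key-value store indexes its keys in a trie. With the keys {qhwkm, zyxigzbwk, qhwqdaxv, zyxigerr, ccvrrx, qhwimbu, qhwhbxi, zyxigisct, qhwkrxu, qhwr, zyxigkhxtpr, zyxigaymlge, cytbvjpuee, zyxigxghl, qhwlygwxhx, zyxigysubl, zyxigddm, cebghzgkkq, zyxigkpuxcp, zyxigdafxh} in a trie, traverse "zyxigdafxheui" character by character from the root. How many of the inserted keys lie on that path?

1

Check each prefix of "zyxigdafxheui" against the stored set — each match is an end-marker on the path.
Prefixes of the query that are stored words: "zyxigdafxh"
Count: 1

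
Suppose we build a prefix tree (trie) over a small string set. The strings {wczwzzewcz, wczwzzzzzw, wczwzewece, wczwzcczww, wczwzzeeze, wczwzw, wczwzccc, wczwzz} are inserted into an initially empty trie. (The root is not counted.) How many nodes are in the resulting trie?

29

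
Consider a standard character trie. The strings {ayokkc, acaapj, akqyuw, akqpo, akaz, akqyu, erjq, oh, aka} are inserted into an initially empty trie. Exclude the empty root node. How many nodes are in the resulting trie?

26

Trie structure (* marks end of a word):
(root)
├─ a
│  ├─ c
│  │  └─ a
│  │     └─ a
│  │        └─ p
│  │           └─ j *
│  ├─ k
│  │  ├─ a *
│  │  │  └─ z *
│  │  └─ q
│  │     ├─ p
│  │     │  └─ o *
│  │     └─ y
│  │        └─ u *
│  │           └─ w *
│  └─ y
│     └─ o
│        └─ k
│           └─ k
│              └─ c *
├─ e
│  └─ r
│     └─ j
│        └─ q *
└─ o
   └─ h *
Counting every labelled node above: 26.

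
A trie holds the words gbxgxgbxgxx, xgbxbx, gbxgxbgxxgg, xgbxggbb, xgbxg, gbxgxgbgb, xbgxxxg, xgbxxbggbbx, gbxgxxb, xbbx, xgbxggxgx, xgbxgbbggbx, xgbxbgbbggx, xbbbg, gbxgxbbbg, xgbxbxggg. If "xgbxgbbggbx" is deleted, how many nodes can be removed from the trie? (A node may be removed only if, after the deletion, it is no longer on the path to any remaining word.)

After clearing the end-marker at "xgbxgbbggbx", prune upward until reaching a node still needed by another word.
The suffix "bbggbx" (6 nodes) is used only by "xgbxgbbggbx"; the node for "xgbxg" still has the child "g", so pruning stops there.
Nodes removed: 6

6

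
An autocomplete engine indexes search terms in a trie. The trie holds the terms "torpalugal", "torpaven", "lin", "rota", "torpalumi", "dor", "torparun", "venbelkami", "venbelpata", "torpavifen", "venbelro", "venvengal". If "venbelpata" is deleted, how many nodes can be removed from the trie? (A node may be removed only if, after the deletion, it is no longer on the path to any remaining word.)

4

After clearing the end-marker at "venbelpata", prune upward until reaching a node still needed by another word.
The suffix "pata" (4 nodes) is used only by "venbelpata"; the node for "venbel" still has the child "k", so pruning stops there.
Nodes removed: 4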